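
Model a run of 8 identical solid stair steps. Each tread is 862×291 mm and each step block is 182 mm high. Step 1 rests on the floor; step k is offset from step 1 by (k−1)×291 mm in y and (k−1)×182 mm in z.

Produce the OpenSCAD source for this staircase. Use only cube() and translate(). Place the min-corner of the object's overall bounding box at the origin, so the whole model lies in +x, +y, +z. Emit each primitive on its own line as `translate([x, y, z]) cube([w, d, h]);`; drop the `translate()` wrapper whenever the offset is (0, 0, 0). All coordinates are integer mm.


cube([862, 291, 182]);
translate([0, 291, 182]) cube([862, 291, 182]);
translate([0, 582, 364]) cube([862, 291, 182]);
translate([0, 873, 546]) cube([862, 291, 182]);
translate([0, 1164, 728]) cube([862, 291, 182]);
translate([0, 1455, 910]) cube([862, 291, 182]);
translate([0, 1746, 1092]) cube([862, 291, 182]);
translate([0, 2037, 1274]) cube([862, 291, 182]);


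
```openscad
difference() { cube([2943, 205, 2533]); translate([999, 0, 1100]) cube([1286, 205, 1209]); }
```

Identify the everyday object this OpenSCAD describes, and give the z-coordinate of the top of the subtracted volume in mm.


A wall with a window opening. The window head height is 2309 mm.

A wall with a rectangular opening subtracted — a window. Sill at z = 1100, opening 1209 mm tall, so the head is at 1100 + 1209 = 2309 mm.


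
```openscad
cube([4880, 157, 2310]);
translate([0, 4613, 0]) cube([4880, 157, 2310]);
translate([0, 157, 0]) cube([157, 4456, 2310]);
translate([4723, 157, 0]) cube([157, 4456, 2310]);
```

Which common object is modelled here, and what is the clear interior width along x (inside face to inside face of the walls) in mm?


A house (or room) frame. The interior width is 4566 mm.

Four 2310 mm walls enclosing a rectangle with no floor or roof — a room or house frame. Outside width is 4880 mm and wall thickness is 157 mm, so the interior width is 4880 − 2 × 157 = 4566 mm.


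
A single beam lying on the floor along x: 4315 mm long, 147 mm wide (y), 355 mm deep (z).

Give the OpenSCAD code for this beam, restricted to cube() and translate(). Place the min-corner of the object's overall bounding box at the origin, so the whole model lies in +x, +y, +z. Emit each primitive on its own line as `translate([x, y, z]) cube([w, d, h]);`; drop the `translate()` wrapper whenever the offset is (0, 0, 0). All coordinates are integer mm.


cube([4315, 147, 355]);


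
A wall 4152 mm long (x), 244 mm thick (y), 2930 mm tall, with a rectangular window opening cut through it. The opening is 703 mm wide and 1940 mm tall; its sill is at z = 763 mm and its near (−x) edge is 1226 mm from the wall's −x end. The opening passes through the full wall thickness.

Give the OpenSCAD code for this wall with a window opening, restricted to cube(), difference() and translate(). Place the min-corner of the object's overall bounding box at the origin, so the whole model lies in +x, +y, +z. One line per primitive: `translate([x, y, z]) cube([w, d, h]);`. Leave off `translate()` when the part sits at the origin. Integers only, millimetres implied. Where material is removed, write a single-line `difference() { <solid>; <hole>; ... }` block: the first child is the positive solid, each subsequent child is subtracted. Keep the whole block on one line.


difference() { cube([4152, 244, 2930]); translate([1226, 0, 763]) cube([703, 244, 1940]); }


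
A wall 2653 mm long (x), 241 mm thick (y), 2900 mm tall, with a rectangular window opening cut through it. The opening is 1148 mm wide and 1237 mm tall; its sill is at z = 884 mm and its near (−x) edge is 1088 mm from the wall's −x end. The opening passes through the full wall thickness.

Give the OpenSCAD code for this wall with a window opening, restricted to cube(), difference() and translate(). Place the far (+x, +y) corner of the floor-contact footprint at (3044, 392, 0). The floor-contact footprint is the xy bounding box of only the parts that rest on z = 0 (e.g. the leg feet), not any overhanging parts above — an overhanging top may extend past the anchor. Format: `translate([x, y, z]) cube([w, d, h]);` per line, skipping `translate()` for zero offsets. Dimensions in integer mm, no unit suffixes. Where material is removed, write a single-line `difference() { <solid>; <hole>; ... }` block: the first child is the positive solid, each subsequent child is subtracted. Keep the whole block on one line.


difference() { translate([391, 151, 0]) cube([2653, 241, 2900]); translate([1479, 151, 884]) cube([1148, 241, 1237]); }


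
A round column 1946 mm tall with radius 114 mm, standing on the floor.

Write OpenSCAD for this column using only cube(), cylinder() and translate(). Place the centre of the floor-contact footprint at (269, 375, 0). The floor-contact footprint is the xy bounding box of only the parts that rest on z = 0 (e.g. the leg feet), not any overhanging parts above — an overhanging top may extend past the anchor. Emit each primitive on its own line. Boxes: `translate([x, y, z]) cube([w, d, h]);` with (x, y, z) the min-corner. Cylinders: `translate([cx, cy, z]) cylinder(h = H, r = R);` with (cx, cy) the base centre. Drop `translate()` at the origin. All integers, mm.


translate([269, 375, 0]) cylinder(h = 1946, r = 114);


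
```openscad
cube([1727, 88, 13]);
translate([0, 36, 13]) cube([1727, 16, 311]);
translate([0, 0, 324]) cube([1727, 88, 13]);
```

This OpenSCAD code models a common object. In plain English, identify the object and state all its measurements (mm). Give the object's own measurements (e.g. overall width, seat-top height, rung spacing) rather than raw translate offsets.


An I-beam lying along x, 1727 mm long. Overall section height 337 mm. Two flanges 88 mm wide (y) and 13 mm thick, one on the floor and one at the top; a web 16 mm thick runs between them, centred on the flange width.


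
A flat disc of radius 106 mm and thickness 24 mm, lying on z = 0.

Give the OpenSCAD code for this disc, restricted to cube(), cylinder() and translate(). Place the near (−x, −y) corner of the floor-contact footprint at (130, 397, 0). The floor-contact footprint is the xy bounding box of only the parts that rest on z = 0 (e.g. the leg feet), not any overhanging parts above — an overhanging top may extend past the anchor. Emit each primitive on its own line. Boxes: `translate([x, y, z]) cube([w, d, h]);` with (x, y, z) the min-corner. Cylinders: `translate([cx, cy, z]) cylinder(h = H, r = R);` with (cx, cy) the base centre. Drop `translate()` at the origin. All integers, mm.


translate([236, 503, 0]) cylinder(h = 24, r = 106);


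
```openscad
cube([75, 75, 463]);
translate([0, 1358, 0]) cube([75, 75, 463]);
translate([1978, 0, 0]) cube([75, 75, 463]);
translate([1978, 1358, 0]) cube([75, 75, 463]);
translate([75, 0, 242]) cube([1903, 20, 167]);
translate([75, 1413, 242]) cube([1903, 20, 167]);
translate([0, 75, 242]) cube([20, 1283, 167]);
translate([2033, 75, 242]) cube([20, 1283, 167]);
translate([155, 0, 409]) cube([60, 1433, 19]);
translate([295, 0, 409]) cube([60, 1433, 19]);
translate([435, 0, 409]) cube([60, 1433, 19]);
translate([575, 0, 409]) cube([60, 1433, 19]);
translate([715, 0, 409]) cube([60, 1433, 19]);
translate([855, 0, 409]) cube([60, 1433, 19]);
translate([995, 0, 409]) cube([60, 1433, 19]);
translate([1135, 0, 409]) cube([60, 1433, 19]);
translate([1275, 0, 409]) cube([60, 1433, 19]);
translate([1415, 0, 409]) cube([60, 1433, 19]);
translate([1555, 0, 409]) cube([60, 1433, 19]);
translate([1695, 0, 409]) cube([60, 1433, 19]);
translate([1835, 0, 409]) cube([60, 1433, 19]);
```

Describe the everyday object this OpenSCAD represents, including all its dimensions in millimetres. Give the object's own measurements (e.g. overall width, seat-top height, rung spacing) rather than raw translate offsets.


A bed frame 2053 mm long (x) by 1433 mm wide (y). Four 75×75 mm corner posts, 463 mm tall, at the corners of the footprint. Four rails of 20 mm thickness and 167 mm height run between adjacent posts with their undersides at z = 242 mm, their outer faces flush with the outside of the frame (the two x-running rails run between the posts' inner faces; the two y-running rails run between the posts' inner faces). 13 slats, each 60 mm wide (x) and 19 mm thick, lie across the top of the two x-running rails, running the full 1433 mm width of the frame in y; along x they sit between the end posts with a 80 mm gap after the −x posts and between neighbouring slats, leaving 83 mm before the +x posts.


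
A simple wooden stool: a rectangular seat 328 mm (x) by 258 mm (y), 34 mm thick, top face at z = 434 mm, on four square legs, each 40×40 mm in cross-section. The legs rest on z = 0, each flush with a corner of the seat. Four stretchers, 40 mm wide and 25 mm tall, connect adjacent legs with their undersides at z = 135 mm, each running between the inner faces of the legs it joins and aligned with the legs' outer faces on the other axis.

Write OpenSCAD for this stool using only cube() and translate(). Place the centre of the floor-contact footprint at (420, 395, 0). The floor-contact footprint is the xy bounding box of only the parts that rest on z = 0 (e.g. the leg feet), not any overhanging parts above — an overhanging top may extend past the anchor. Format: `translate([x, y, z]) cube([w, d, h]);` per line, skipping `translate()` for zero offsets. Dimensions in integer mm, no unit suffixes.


translate([256, 266, 400]) cube([328, 258, 34]);
translate([256, 266, 0]) cube([40, 40, 400]);
translate([544, 266, 0]) cube([40, 40, 400]);
translate([256, 484, 0]) cube([40, 40, 400]);
translate([544, 484, 0]) cube([40, 40, 400]);
translate([296, 266, 135]) cube([248, 40, 25]);
translate([296, 484, 135]) cube([248, 40, 25]);
translate([256, 306, 135]) cube([40, 178, 25]);
translate([544, 306, 135]) cube([40, 178, 25]);


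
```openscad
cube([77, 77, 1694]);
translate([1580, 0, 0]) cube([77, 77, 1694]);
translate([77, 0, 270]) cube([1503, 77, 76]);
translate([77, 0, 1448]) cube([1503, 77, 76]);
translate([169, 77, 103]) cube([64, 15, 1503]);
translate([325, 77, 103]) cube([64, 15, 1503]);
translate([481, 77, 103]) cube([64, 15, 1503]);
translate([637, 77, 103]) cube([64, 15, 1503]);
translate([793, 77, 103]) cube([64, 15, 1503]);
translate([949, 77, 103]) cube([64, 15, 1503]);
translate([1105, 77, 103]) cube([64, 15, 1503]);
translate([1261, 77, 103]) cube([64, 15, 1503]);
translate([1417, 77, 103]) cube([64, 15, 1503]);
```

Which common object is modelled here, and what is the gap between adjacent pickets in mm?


A fence section. The picket gap is 92 mm.

Two posts, two rails, 9 pickets — a fence section. Span 1503 mm holds 9 pickets of 64 mm with 10 equal gaps: ⌊(1503 − 9·64) / 10⌋ = 92 mm.


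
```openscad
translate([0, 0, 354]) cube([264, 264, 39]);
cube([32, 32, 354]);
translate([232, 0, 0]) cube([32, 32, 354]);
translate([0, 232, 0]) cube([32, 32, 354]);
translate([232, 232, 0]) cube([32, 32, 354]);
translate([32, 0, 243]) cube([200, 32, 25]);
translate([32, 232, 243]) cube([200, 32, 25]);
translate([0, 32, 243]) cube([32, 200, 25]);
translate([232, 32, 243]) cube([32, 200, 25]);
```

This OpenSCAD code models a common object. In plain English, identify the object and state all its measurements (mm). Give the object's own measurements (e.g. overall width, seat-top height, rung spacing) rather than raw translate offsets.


A simple wooden stool: a rectangular seat 264 mm (x) by 264 mm (y), 39 mm thick, top face at z = 393 mm, on four square legs, each 32×32 mm in cross-section. The legs rest on z = 0, each flush with a corner of the seat. Four stretchers, 32 mm wide and 25 mm tall, connect adjacent legs with their undersides at z = 243 mm, each running between the inner faces of the legs it joins and aligned with the legs' outer faces on the other axis.


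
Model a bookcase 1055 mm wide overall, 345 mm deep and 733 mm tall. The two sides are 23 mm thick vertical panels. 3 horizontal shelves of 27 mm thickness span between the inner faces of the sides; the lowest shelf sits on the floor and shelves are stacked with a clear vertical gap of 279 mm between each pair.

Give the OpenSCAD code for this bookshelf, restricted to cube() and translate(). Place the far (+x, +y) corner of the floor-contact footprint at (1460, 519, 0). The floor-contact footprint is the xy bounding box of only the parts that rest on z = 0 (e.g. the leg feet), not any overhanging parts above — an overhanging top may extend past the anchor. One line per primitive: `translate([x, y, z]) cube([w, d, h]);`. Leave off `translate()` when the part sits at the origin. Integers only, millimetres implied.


translate([405, 174, 0]) cube([23, 345, 733]);
translate([1437, 174, 0]) cube([23, 345, 733]);
translate([428, 174, 0]) cube([1009, 345, 27]);
translate([428, 174, 306]) cube([1009, 345, 27]);
translate([428, 174, 612]) cube([1009, 345, 27]);


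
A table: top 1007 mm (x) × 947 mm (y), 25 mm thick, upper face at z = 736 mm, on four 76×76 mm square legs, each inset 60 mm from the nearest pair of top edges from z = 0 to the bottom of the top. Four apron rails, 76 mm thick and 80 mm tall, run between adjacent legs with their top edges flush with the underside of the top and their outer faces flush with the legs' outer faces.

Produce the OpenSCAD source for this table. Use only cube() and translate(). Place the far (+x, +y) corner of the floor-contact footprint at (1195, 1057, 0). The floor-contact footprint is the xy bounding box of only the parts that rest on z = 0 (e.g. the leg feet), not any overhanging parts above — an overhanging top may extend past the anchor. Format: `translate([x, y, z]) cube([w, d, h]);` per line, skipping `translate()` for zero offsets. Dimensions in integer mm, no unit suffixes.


translate([248, 170, 711]) cube([1007, 947, 25]);
translate([308, 230, 0]) cube([76, 76, 711]);
translate([1119, 230, 0]) cube([76, 76, 711]);
translate([308, 981, 0]) cube([76, 76, 711]);
translate([1119, 981, 0]) cube([76, 76, 711]);
translate([384, 230, 631]) cube([735, 76, 80]);
translate([384, 981, 631]) cube([735, 76, 80]);
translate([308, 306, 631]) cube([76, 675, 80]);
translate([1119, 306, 631]) cube([76, 675, 80]);


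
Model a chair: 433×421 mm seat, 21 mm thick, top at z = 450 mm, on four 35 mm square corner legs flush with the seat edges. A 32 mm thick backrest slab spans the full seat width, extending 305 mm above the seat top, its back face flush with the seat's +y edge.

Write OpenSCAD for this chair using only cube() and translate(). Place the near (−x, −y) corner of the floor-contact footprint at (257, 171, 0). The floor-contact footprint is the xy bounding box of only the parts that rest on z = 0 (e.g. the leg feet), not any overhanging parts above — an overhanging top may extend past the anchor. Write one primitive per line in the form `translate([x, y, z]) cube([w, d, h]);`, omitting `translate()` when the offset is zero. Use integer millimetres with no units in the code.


translate([257, 171, 429]) cube([433, 421, 21]);
translate([257, 171, 0]) cube([35, 35, 429]);
translate([655, 171, 0]) cube([35, 35, 429]);
translate([257, 557, 0]) cube([35, 35, 429]);
translate([655, 557, 0]) cube([35, 35, 429]);
translate([257, 560, 450]) cube([433, 32, 305]);


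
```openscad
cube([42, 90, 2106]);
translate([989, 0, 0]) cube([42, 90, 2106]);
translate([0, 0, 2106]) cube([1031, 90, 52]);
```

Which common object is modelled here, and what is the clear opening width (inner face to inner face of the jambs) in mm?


A door frame. The clear opening width is 947 mm.

Two 2106 mm tall posts with a header on top — a door frame. The left jamb is 42 mm wide at x = 0; the right jamb starts at x = 989. The clear opening is 989 − 42 = 947 mm.


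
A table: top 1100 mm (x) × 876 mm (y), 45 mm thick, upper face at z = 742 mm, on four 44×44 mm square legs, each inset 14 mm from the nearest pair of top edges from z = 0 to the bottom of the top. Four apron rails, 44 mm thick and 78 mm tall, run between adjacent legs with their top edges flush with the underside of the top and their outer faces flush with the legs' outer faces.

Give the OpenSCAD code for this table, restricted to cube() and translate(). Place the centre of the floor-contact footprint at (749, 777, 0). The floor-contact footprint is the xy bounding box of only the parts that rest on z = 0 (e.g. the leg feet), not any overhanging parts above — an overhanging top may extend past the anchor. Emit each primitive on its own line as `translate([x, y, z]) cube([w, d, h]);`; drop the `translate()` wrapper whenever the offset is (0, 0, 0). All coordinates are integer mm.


translate([199, 339, 697]) cube([1100, 876, 45]);
translate([213, 353, 0]) cube([44, 44, 697]);
translate([1241, 353, 0]) cube([44, 44, 697]);
translate([213, 1157, 0]) cube([44, 44, 697]);
translate([1241, 1157, 0]) cube([44, 44, 697]);
translate([257, 353, 619]) cube([984, 44, 78]);
translate([257, 1157, 619]) cube([984, 44, 78]);
translate([213, 397, 619]) cube([44, 760, 78]);
translate([1241, 397, 619]) cube([44, 760, 78]);


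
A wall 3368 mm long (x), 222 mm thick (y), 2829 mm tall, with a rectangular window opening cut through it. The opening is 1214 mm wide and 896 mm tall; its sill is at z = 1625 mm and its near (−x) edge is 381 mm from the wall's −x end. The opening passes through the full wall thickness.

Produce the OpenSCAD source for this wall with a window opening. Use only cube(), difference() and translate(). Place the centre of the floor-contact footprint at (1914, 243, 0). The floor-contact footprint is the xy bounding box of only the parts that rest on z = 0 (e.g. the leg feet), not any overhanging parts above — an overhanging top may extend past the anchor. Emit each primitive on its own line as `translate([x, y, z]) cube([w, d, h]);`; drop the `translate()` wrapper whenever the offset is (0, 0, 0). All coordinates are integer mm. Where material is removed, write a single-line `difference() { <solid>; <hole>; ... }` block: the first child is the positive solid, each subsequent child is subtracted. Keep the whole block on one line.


difference() { translate([230, 132, 0]) cube([3368, 222, 2829]); translate([611, 132, 1625]) cube([1214, 222, 896]); }


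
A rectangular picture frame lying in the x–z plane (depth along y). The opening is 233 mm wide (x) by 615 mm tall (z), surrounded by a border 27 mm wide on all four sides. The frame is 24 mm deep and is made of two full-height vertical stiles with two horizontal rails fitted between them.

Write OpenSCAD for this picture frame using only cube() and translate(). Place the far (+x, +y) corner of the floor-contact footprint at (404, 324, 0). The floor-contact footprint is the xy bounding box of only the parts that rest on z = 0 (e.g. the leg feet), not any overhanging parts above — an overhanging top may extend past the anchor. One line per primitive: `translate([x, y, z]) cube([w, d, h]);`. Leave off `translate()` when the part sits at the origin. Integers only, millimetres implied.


translate([117, 300, 0]) cube([27, 24, 669]);
translate([377, 300, 0]) cube([27, 24, 669]);
translate([144, 300, 0]) cube([233, 24, 27]);
translate([144, 300, 642]) cube([233, 24, 27]);


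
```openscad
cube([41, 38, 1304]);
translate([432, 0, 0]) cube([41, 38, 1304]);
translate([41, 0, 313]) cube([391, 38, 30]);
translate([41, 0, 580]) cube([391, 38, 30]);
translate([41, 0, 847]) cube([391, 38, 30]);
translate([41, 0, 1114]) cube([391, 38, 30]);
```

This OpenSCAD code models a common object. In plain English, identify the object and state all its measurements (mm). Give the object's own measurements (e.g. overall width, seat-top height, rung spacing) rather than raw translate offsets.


A straight ladder. Two 41×38 mm vertical rails, 1304 mm tall, stand 473 mm apart (outside-to-outside) with their front faces coplanar on the −y side. 4 rungs, each 38 mm deep and 30 mm tall, span between the inner faces of the rails, front faces flush with the rails. The lowest rung's underside is at z = 313 mm and rungs are spaced 267 mm apart (underside to underside).


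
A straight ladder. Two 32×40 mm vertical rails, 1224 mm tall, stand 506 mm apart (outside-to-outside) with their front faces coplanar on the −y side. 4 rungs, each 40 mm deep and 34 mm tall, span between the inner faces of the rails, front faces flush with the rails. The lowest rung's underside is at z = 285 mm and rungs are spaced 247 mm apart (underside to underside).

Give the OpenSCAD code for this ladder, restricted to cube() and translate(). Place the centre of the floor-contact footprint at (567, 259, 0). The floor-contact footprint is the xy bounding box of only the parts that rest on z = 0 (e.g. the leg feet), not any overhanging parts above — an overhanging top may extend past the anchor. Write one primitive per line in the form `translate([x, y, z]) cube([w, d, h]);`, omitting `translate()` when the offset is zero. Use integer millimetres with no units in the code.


// rung span = 506 - 2*32 = 442
// rung[k] z = 285 + k*247
translate([314, 239, 0]) cube([32, 40, 1224]);
translate([788, 239, 0]) cube([32, 40, 1224]);
translate([346, 239, 285]) cube([442, 40, 34]);
translate([346, 239, 532]) cube([442, 40, 34]);
translate([346, 239, 779]) cube([442, 40, 34]);
translate([346, 239, 1026]) cube([442, 40, 34]);


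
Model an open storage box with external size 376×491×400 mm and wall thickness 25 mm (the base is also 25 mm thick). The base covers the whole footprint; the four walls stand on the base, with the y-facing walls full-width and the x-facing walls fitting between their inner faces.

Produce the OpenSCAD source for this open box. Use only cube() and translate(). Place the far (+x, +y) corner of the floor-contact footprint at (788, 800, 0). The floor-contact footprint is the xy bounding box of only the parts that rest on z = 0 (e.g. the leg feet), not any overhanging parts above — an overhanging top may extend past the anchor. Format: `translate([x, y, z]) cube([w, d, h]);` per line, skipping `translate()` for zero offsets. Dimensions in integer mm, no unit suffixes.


translate([412, 309, 0]) cube([376, 491, 25]);
translate([412, 309, 25]) cube([376, 25, 375]);
translate([412, 775, 25]) cube([376, 25, 375]);
translate([412, 334, 25]) cube([25, 441, 375]);
translate([763, 334, 25]) cube([25, 441, 375]);


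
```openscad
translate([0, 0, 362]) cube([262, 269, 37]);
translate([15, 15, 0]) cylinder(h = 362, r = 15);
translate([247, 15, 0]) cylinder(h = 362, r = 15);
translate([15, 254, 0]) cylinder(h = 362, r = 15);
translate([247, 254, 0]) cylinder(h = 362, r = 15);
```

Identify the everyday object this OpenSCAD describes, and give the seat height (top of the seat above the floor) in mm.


A stool. The seat height is 399 mm.

A 262×269×37 slab at z = 362 on four corner cylinders — a stool. The seat top is 362 + 37 = 399 mm.


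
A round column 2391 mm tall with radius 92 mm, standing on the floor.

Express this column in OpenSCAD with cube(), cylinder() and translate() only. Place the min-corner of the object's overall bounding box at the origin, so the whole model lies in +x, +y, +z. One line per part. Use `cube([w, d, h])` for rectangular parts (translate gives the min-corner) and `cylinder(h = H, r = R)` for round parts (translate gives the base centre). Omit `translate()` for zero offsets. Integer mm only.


translate([92, 92, 0]) cylinder(h = 2391, r = 92);


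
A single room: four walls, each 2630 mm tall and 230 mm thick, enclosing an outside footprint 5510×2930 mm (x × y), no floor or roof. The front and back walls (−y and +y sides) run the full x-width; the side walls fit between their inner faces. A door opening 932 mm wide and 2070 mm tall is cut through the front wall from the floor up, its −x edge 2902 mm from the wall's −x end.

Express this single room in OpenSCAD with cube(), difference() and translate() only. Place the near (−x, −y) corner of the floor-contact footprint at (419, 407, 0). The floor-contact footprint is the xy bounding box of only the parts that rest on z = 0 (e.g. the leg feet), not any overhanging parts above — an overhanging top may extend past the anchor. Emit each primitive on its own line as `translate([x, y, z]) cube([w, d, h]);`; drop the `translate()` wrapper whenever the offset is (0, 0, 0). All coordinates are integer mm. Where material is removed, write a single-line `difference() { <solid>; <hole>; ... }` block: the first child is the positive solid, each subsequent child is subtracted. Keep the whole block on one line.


difference() { translate([419, 407, 0]) cube([5510, 230, 2630]); translate([3321, 407, 0]) cube([932, 230, 2070]); }
translate([419, 3107, 0]) cube([5510, 230, 2630]);
translate([419, 637, 0]) cube([230, 2470, 2630]);
translate([5699, 637, 0]) cube([230, 2470, 2630]);


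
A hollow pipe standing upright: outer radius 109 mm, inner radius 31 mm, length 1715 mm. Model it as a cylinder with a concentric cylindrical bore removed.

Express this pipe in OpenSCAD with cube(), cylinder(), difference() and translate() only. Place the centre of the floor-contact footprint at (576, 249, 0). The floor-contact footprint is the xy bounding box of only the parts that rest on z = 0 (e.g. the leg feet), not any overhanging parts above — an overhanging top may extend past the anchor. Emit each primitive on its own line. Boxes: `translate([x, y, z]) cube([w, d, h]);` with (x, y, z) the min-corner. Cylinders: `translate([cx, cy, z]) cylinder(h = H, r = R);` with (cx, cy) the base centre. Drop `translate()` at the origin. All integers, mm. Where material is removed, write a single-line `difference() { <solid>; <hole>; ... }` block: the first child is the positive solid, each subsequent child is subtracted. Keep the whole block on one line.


difference() { translate([576, 249, 0]) cylinder(h = 1715, r = 109); translate([576, 249, 0]) cylinder(h = 1715, r = 31); }


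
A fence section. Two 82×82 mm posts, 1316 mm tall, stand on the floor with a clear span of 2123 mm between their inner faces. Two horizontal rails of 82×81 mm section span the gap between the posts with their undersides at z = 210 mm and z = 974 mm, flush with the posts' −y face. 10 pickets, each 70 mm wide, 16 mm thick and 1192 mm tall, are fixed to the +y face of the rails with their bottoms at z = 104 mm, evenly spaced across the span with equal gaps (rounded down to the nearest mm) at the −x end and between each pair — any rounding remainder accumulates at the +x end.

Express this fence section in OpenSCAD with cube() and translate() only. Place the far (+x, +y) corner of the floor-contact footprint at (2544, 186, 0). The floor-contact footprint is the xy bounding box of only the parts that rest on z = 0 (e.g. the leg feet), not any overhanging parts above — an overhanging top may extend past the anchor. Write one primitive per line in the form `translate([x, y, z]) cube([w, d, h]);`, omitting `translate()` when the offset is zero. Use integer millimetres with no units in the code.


translate([257, 104, 0]) cube([82, 82, 1316]);
translate([2462, 104, 0]) cube([82, 82, 1316]);
translate([339, 104, 210]) cube([2123, 82, 81]);
translate([339, 104, 974]) cube([2123, 82, 81]);
translate([468, 186, 104]) cube([70, 16, 1192]);
translate([667, 186, 104]) cube([70, 16, 1192]);
translate([866, 186, 104]) cube([70, 16, 1192]);
translate([1065, 186, 104]) cube([70, 16, 1192]);
translate([1264, 186, 104]) cube([70, 16, 1192]);
translate([1463, 186, 104]) cube([70, 16, 1192]);
translate([1662, 186, 104]) cube([70, 16, 1192]);
translate([1861, 186, 104]) cube([70, 16, 1192]);
translate([2060, 186, 104]) cube([70, 16, 1192]);
translate([2259, 186, 104]) cube([70, 16, 1192]);


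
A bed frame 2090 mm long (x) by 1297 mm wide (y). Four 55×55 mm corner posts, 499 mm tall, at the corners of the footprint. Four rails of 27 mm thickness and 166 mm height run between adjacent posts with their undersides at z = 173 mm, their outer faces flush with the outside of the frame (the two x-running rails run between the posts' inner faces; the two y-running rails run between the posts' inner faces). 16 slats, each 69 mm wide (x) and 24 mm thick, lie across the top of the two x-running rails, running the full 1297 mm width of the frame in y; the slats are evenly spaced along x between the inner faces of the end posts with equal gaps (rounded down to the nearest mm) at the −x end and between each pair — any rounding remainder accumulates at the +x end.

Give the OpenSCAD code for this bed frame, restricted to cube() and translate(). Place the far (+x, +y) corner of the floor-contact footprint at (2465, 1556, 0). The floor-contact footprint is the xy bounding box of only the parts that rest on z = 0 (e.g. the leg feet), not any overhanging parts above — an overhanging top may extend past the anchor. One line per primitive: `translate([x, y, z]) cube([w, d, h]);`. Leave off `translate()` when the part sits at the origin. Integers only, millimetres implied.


// slat z = rail_z + rail_h = 173 + 166 = 339
// slat gap = ⌊(1980 − 16·69) / 17⌋ = 51
translate([375, 259, 0]) cube([55, 55, 499]);
translate([375, 1501, 0]) cube([55, 55, 499]);
translate([2410, 259, 0]) cube([55, 55, 499]);
translate([2410, 1501, 0]) cube([55, 55, 499]);
translate([430, 259, 173]) cube([1980, 27, 166]);
translate([430, 1529, 173]) cube([1980, 27, 166]);
translate([375, 314, 173]) cube([27, 1187, 166]);
translate([2438, 314, 173]) cube([27, 1187, 166]);
translate([481, 259, 339]) cube([69, 1297, 24]);
translate([601, 259, 339]) cube([69, 1297, 24]);
translate([721, 259, 339]) cube([69, 1297, 24]);
translate([841, 259, 339]) cube([69, 1297, 24]);
translate([961, 259, 339]) cube([69, 1297, 24]);
translate([1081, 259, 339]) cube([69, 1297, 24]);
translate([1201, 259, 339]) cube([69, 1297, 24]);
translate([1321, 259, 339]) cube([69, 1297, 24]);
translate([1441, 259, 339]) cube([69, 1297, 24]);
translate([1561, 259, 339]) cube([69, 1297, 24]);
translate([1681, 259, 339]) cube([69, 1297, 24]);
translate([1801, 259, 339]) cube([69, 1297, 24]);
translate([1921, 259, 339]) cube([69, 1297, 24]);
translate([2041, 259, 339]) cube([69, 1297, 24]);
translate([2161, 259, 339]) cube([69, 1297, 24]);
translate([2281, 259, 339]) cube([69, 1297, 24]);


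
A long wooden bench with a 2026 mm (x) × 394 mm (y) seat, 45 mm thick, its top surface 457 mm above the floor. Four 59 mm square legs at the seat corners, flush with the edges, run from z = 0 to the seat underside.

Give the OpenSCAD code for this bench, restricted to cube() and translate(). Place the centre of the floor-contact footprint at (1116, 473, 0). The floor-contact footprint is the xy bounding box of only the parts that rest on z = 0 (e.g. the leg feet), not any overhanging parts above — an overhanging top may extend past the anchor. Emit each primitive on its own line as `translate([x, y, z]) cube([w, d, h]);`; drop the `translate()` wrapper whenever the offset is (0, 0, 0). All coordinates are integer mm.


// leg_h = 457 − 45 = 412
translate([103, 276, 412]) cube([2026, 394, 45]);
translate([103, 276, 0]) cube([59, 59, 412]);
translate([103, 611, 0]) cube([59, 59, 412]);
translate([2070, 276, 0]) cube([59, 59, 412]);
translate([2070, 611, 0]) cube([59, 59, 412]);


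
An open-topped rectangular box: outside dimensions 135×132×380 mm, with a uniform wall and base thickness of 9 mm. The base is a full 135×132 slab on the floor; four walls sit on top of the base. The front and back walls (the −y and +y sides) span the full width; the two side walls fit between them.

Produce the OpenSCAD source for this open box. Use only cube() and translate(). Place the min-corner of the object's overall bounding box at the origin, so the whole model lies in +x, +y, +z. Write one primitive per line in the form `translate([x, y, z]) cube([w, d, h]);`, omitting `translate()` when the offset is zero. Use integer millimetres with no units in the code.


cube([135, 132, 9]);
translate([0, 0, 9]) cube([135, 9, 371]);
translate([0, 123, 9]) cube([135, 9, 371]);
translate([0, 9, 9]) cube([9, 114, 371]);
translate([126, 9, 9]) cube([9, 114, 371]);


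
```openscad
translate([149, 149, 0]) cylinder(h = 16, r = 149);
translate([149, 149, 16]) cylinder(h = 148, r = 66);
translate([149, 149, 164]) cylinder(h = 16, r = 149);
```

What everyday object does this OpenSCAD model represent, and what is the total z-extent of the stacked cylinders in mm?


A spool. The overall height is 180 mm.

Three coaxial cylinders, large–small–large — a spool. Two 16 mm flanges and a 148 mm core give 16 + 148 + 16 = 180 mm.


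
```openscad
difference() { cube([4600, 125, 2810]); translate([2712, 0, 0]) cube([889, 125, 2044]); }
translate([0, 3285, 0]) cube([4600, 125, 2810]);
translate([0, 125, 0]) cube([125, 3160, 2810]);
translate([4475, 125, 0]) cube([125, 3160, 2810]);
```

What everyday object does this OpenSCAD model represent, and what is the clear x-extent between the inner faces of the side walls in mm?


A single room. The interior width is 4350 mm.

Four walls enclosing a rectangle with a door in the front wall — a room. Outside width 4600 minus two 125 mm walls gives 4350 mm.


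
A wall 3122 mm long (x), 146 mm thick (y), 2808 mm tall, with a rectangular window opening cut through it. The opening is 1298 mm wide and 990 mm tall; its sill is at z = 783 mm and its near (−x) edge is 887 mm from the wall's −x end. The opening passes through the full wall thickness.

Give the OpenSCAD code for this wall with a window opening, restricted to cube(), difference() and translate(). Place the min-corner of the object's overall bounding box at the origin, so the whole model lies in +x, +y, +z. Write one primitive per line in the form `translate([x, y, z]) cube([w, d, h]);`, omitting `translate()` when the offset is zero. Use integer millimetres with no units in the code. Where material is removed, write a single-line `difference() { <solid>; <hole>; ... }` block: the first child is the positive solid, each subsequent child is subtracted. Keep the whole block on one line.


difference() { cube([3122, 146, 2808]); translate([887, 0, 783]) cube([1298, 146, 990]); }


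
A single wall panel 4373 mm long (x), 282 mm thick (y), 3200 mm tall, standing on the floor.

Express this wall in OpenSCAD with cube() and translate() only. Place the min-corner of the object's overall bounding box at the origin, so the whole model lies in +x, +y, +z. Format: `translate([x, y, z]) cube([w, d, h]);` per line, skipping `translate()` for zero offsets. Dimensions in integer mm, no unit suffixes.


cube([4373, 282, 3200]);


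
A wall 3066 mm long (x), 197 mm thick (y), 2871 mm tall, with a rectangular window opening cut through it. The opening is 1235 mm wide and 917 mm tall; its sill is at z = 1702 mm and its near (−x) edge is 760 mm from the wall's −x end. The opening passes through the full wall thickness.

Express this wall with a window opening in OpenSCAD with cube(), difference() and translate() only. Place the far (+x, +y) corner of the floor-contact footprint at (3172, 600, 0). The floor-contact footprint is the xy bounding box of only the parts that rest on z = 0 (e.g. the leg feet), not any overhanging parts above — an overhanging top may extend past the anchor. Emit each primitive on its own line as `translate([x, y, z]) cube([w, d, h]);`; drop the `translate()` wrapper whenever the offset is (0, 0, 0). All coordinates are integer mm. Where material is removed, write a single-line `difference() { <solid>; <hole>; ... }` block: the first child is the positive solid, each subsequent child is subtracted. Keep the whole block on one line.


difference() { translate([106, 403, 0]) cube([3066, 197, 2871]); translate([866, 403, 1702]) cube([1235, 197, 917]); }


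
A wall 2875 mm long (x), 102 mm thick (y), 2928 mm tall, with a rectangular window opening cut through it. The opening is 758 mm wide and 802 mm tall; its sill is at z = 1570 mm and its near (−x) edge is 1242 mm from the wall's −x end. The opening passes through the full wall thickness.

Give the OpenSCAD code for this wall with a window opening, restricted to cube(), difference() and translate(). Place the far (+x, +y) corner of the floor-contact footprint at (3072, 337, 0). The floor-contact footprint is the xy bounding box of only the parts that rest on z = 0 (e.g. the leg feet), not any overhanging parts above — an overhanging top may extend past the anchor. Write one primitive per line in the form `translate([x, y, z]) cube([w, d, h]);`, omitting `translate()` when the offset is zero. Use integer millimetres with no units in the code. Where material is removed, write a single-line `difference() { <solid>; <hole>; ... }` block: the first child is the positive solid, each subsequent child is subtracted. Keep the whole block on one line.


difference() { translate([197, 235, 0]) cube([2875, 102, 2928]); translate([1439, 235, 1570]) cube([758, 102, 802]); }


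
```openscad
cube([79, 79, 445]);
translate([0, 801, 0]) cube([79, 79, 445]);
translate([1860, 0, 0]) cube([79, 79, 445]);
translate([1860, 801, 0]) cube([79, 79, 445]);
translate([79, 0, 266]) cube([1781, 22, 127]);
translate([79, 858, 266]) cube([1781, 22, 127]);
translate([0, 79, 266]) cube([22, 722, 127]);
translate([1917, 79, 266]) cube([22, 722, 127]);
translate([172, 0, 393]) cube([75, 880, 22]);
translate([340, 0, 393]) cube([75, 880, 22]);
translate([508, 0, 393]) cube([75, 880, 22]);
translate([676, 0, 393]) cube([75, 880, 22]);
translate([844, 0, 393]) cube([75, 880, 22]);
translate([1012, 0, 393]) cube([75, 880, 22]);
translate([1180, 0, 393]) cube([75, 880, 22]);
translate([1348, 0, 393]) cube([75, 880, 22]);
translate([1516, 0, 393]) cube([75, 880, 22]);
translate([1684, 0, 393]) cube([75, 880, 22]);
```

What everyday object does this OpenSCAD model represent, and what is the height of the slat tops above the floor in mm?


A bed frame. The slat-top height is 415 mm.

Four posts, four rails, and a row of slats — a bed frame. Slats sit on the rails at z = 266 + 127 = 393; with slat thickness 22, the top is 415 mm.


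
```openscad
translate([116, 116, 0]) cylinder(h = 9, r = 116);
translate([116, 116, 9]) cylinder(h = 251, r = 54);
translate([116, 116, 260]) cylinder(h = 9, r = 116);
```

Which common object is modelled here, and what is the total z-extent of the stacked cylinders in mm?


A spool. The overall height is 269 mm.

Three coaxial cylinders, large–small–large — a spool. Two 9 mm flanges and a 251 mm core give 9 + 251 + 9 = 269 mm.


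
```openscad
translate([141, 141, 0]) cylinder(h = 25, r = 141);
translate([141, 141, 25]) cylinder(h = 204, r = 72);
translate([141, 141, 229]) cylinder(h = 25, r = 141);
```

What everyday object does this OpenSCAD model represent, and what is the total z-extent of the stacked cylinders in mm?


A spool. The overall height is 254 mm.

Three coaxial cylinders, large–small–large — a spool. Two 25 mm flanges and a 204 mm core give 25 + 204 + 25 = 254 mm.


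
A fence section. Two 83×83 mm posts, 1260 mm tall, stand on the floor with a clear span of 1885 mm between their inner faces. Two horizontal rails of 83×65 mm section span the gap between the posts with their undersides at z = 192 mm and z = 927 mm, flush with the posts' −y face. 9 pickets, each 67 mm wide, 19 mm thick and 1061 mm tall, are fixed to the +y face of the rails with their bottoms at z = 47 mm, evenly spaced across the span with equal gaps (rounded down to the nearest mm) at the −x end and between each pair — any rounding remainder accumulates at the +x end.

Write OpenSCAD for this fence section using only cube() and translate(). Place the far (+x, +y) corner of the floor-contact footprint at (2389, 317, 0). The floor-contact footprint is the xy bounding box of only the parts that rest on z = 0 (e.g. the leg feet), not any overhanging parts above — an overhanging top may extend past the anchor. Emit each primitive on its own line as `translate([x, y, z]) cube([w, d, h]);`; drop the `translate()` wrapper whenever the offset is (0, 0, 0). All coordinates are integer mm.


translate([338, 234, 0]) cube([83, 83, 1260]);
translate([2306, 234, 0]) cube([83, 83, 1260]);
translate([421, 234, 192]) cube([1885, 83, 65]);
translate([421, 234, 927]) cube([1885, 83, 65]);
translate([549, 317, 47]) cube([67, 19, 1061]);
translate([744, 317, 47]) cube([67, 19, 1061]);
translate([939, 317, 47]) cube([67, 19, 1061]);
translate([1134, 317, 47]) cube([67, 19, 1061]);
translate([1329, 317, 47]) cube([67, 19, 1061]);
translate([1524, 317, 47]) cube([67, 19, 1061]);
translate([1719, 317, 47]) cube([67, 19, 1061]);
translate([1914, 317, 47]) cube([67, 19, 1061]);
translate([2109, 317, 47]) cube([67, 19, 1061]);
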